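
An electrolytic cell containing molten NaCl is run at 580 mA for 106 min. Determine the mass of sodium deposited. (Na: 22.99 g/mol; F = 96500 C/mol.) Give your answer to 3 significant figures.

Q = 0.580 A × 6360 s = 3689 C
n(e⁻) = Q/F = 3689/96500 = 0.03823 mol
Na⁺ + e⁻ → Na, so n(Na) = 0.03823 mol
m = 0.03823 × 22.99 = 0.879 g

0.879 g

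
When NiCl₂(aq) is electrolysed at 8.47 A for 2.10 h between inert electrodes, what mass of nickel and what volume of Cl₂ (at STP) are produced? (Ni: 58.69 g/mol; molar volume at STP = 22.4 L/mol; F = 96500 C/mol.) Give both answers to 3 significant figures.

Q = 8.47 × 7560 = 64030 C; n(e⁻) = 64030 / 96500 = 0.6635 mol
Cathode: Ni²⁺ + 2e⁻ → Ni → n(Ni) = 0.6635/2 = 0.3318 mol → 19.5 g
Anode: 2Cl⁻ → Cl₂ + 2e⁻ → n(Cl₂) = 0.6635/2 = 0.3318 mol → 7.43 L

19.5 g Ni; 7.43 L Cl₂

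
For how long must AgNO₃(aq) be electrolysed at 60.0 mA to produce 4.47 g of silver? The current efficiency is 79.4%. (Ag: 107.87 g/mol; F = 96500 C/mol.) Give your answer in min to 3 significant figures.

n(Ag) = 4.47 / 107.87 = 0.04144 mol
Ag⁺ + e⁻ → Ag, so n(e⁻) = 0.04144 mol
Q = 0.04144 × 96500 / 0.794 = 5036 C
t = Q / I = 5036 / 0.0600 = 83930 s = 1400 min

1400 min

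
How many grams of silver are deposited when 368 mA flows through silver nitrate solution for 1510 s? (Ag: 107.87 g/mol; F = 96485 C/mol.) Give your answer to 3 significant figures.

0.621 g

Q = It = 0.368 × 1510 = 555.7 C
n(e⁻) = 555.7 / 96485 = 0.005759 mol
Ag⁺ + e⁻ → Ag, so n(Ag) = 0.005759 mol
m = 0.005759 × 107.87 = 0.621 g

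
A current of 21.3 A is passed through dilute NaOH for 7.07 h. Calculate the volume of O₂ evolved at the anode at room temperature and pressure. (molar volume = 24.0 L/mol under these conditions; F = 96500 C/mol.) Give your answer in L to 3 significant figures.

Charge passed = 21.3 × 25452 = 5.421×10^5 C
n(e⁻) = Q/F = 5.421×10^5/96500 = 5.618 mol
2H₂O → O₂ + 4H⁺ + 4e⁻, so n(O₂) = 5.618 / 4 = 1.405 mol
V = 1.405 × 24.0 = 33.72 L

33.7 L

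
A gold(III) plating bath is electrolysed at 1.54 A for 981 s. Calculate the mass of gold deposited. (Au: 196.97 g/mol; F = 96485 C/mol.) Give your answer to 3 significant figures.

1.03 g

Q = It = 1.54 × 981 = 1511 C
Moles of electrons = 1511 / 96485 = 0.01566 mol
Au³⁺ + 3e⁻ → Au, so n(Au) = 0.01566 / 3 = 0.005220 mol
m = 0.005220 × 196.97 = 1.03 g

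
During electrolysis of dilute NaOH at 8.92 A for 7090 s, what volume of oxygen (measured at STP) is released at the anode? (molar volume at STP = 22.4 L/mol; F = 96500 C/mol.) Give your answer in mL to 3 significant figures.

3670 mL

Q = It = 8.92 × 7090 = 63240 C
n(e⁻) = Q/F = 63240/96500 = 0.6553 mol
2H₂O → O₂ + 4H⁺ + 4e⁻, so n(O₂) = 0.6553 / 4 = 0.1638 mol
V = 0.1638 × 22.4 = 3.669 L
= 3670 mL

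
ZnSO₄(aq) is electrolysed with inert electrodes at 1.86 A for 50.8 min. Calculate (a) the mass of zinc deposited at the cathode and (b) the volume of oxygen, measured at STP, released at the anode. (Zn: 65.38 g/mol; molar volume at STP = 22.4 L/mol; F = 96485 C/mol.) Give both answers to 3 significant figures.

1.92 g Zn; 0.329 L O₂

Q = 1.86 × 3048 = 5669 C; n(e⁻) = 5669 / 96485 = 0.05876 mol
Cathode: Zn²⁺ + 2e⁻ → Zn → n(Zn) = 0.05876/2 = 0.02938 mol → 1.92 g
Anode: 2H₂O → O₂ + 4H⁺ + 4e⁻ → n(O₂) = 0.05876/4 = 0.01469 mol → 0.329 L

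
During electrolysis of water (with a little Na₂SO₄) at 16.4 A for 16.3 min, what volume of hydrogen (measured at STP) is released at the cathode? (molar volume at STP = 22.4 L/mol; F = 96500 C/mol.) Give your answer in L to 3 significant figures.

1.86 L

Q = It = 16.4 × 978 = 16040 C
n(e⁻) = Q/F = 16040/96500 = 0.1662 mol
2H⁺ + 2e⁻ → H₂, so n(H₂) = 0.1662 / 2 = 0.08310 mol
V = 0.08310 × 22.4 = 1.861 L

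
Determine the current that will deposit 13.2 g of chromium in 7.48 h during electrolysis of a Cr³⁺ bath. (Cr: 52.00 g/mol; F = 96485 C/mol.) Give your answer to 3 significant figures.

n(Cr) = 13.2 / 52.00 = 0.2538 mol
Cr³⁺ + 3e⁻ → Cr, so n(e⁻) = 3 × 0.2538 = 0.7614 mol
Q = 0.7614 × 96485 = 73460 C
I = Q / t = 73460 / 26928 s = 2.73 A

2.73 A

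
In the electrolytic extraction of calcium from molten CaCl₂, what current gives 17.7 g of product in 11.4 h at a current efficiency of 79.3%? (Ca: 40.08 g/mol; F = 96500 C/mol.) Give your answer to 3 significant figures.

2.62 A

n(Ca) = 17.7 / 40.08 = 0.4416 mol
Ca²⁺ + 2e⁻ → Ca, so n(e⁻) = 2 × 0.4416 = 0.8832 mol
Q = 0.8832 × 96500 / 0.793 = 1.075×10^5 C
I = Q / t = 1.075×10^5 / 41040 s = 2.62 A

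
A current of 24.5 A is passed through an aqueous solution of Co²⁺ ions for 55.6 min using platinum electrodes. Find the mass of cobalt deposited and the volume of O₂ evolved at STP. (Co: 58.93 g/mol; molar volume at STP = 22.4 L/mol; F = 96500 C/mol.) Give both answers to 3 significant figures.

25.0 g Co; 4.74 L O₂

Q = 24.5 × 3336 = 81730 C; n(e⁻) = 81730 / 96500 = 0.8469 mol
Cathode: Co²⁺ + 2e⁻ → Co → n(Co) = 0.8469/2 = 0.4235 mol → 25.0 g
Anode: 2H₂O → O₂ + 4H⁺ + 4e⁻ → n(O₂) = 0.8469/4 = 0.2117 mol → 4.74 L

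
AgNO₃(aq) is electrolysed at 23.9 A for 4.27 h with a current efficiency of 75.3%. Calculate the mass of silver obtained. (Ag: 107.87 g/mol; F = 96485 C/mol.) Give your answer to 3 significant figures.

Q = 23.9 × 15372 = 3.674×10^5 C
n(e⁻) = 3.674×10^5 / 96485 = 3.808 mol
Ag⁺ + e⁻ → Ag, so theoretical m(Ag) = 3.808 × 107.87 = 410.8 g
Actual mass = 75.3% × 410.8 = 309 g

309 g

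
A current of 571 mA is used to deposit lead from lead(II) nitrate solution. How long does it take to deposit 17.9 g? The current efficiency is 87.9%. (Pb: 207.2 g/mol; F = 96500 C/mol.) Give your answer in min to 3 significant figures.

554 min

n(Pb) = 17.9 / 207.2 = 0.08639 mol
Pb²⁺ + 2e⁻ → Pb, so n(e⁻) = 2 × 0.08639 = 0.1728 mol
Q = 0.1728 × 96500 / 0.879 = 18970 C
t = Q / I = 18970 / 0.571 = 33220 s = 554 min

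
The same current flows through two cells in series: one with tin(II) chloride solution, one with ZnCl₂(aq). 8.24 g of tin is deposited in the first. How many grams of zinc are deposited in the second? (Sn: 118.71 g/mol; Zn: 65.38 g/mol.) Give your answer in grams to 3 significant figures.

4.54 g

n(Sn) = 8.24 / 118.71 = 0.06941 mol
Sn²⁺ + 2e⁻ → Sn, so n(e⁻) = 2 × 0.06941 = 0.1388 mol
Since the cells are in series, n(e⁻) in the Zn cell is also 0.1388 mol.
Zn²⁺ + 2e⁻ → Zn, so n(Zn) = 0.1388 / 2 = 0.06940 mol
m(Zn) = 0.06940 × 65.38 = 4.54 g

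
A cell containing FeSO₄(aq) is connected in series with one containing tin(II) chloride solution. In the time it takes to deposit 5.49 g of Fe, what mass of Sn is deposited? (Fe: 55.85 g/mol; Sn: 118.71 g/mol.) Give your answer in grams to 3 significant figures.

n(Fe) = 5.49 / 55.85 = 0.09830 mol
Fe²⁺ + 2e⁻ → Fe, so n(e⁻) = 2 × 0.09830 = 0.1966 mol
Since the cells are in series, n(e⁻) in the Sn cell is also 0.1966 mol.
Sn²⁺ + 2e⁻ → Sn, so n(Sn) = 0.1966 / 2 = 0.09830 mol
m(Sn) = 0.09830 × 118.71 = 11.7 g

11.7 g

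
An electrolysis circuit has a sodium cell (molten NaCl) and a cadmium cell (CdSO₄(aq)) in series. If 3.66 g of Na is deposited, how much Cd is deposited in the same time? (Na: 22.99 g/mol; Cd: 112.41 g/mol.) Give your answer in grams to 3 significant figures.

8.95 g

n(Na) = 3.66 / 22.99 = 0.1592 mol
Na⁺ + e⁻ → Na, so n(e⁻) = 0.1592 mol
Since the cells are in series, n(e⁻) in the Cd cell is also 0.1592 mol.
Cd²⁺ + 2e⁻ → Cd, so n(Cd) = 0.1592 / 2 = 0.07960 mol
m(Cd) = 0.07960 × 112.41 = 8.95 g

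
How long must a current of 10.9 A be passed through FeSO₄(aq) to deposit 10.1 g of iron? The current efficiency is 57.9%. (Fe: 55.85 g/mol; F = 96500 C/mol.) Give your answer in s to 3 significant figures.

n(Fe) = 10.1 / 55.85 = 0.1808 mol
Fe²⁺ + 2e⁻ → Fe, so n(e⁻) = 2 × 0.1808 = 0.3616 mol
Q = 0.3616 × 96500 / 0.579 = 60270 C
t = Q / I = 60270 / 10.9 = 5529 s

5530 s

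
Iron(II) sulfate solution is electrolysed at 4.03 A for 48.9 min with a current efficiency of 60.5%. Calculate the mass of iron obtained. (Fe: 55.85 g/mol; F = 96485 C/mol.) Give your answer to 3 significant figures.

Q = 4.03 × 2934 = 11820 C
n(e⁻) = 11820 / 96485 = 0.1225 mol
Fe²⁺ + 2e⁻ → Fe, so theoretical m(Fe) = 0.06125 × 55.85 = 3.421 g
Actual mass = 60.5% × 3.421 = 2.07 g

2.07 g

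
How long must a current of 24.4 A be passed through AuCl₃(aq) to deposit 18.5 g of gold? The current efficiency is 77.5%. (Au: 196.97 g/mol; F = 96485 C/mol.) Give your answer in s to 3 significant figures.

n(Au) = 18.5 / 196.97 = 0.09392 mol
Au³⁺ + 3e⁻ → Au, so n(e⁻) = 3 × 0.09392 = 0.2818 mol
Q = 0.2818 × 96485 / 0.775 = 35080 C
t = Q / I = 35080 / 24.4 = 1438 s

1440 s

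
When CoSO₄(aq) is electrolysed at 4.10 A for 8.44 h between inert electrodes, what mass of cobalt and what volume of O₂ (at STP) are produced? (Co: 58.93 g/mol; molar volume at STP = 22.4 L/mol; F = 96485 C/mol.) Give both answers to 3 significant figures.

Q = 4.10 × 30384 = 1.246×10^5 C; n(e⁻) = 1.246×10^5 / 96485 = 1.291 mol
Cathode: Co²⁺ + 2e⁻ → Co → n(Co) = 1.291/2 = 0.6455 mol → 38.0 g
Anode: 2H₂O → O₂ + 4H⁺ + 4e⁻ → n(O₂) = 1.291/4 = 0.3228 mol → 7.23 L

38.0 g Co; 7.23 L O₂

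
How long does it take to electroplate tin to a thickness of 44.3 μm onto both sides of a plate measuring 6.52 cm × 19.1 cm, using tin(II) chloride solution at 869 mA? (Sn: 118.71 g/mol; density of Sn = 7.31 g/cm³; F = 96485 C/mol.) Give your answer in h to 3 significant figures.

Plated area = 2 × 6.52 × 19.1 = 249.1 cm²
Volume = 249.1 × 44.3×10⁻⁴ cm = 1.104 cm³
m(Sn) = 1.104 × 7.31 = 8.070 g
n(Sn) = 8.070 / 118.71 = 0.06798 mol; n(e⁻) = 2 × 0.06798 = 0.1360 mol
Q = 0.1360 × 96485 = 13120 C
t = 13120 / 0.869 = 15100 s = 4.19 h

4.19 h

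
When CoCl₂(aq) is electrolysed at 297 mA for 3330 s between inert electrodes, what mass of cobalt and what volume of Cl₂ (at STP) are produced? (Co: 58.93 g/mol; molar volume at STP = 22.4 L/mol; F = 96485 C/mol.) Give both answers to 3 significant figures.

Q = 0.297 × 3330 = 989.0 C; n(e⁻) = 989.0 / 96485 = 0.01025 mol
Cathode: Co²⁺ + 2e⁻ → Co → n(Co) = 0.01025/2 = 0.005125 mol → 0.302 g
Anode: 2Cl⁻ → Cl₂ + 2e⁻ → n(Cl₂) = 0.01025/2 = 0.005125 mol → 0.115 L

0.302 g Co; 0.115 L Cl₂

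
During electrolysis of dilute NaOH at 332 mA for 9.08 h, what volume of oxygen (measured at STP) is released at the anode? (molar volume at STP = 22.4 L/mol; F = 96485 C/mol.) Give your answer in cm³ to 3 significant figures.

630 cm³

Q = It = 0.332 × 32688 = 10850 C
n(e⁻) = Q/F = 10850/96485 = 0.1125 mol
2H₂O → O₂ + 4H⁺ + 4e⁻, so n(O₂) = 0.1125 / 4 = 0.02813 mol
V = 0.02813 × 22.4 = 0.6301 L
= 630 cm³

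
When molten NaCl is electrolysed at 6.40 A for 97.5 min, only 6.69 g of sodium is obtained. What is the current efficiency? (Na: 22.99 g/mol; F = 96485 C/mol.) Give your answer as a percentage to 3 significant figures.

Q = 6.40 × 5850 = 37440 C
n(e⁻) = 37440 / 96485 = 0.3880 mol
Na⁺ + e⁻ → Na, so theoretical n(Na) = 0.3880 mol → 8.920 g
Efficiency = 6.69 / 8.920 = 0.7500 = 75.0%

75.0%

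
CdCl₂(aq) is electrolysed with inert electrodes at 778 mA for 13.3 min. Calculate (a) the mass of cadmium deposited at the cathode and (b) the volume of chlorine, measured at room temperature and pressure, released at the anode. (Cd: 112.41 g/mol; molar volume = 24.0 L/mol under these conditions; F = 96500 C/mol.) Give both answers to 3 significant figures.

Q = 0.778 × 798 = 620.8 C; n(e⁻) = 620.8 / 96500 = 0.006433 mol
Cathode: Cd²⁺ + 2e⁻ → Cd → n(Cd) = 0.006433/2 = 0.003217 mol → 0.362 g
Anode: 2Cl⁻ → Cl₂ + 2e⁻ → n(Cl₂) = 0.006433/2 = 0.003217 mol → 0.0772 L

0.362 g Cd; 0.0772 L Cl₂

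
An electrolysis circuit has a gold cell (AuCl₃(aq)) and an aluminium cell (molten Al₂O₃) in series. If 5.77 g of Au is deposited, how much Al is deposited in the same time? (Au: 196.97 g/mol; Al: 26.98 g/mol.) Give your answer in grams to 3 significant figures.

0.790 g

n(Au) = 5.77 / 196.97 = 0.02929 mol
Au³⁺ + 3e⁻ → Au, so n(e⁻) = 3 × 0.02929 = 0.08787 mol
The cells are in series, so the same charge (and hence the same n(e⁻) = 0.08787 mol) passes through both.
Al³⁺ + 3e⁻ → Al, so n(Al) = 0.08787 / 3 = 0.02929 mol
m(Al) = 0.02929 × 26.98 = 0.790 g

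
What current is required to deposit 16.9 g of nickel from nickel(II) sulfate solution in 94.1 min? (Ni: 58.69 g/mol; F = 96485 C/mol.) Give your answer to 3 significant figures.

n(Ni) = 16.9 / 58.69 = 0.2880 mol
Ni²⁺ + 2e⁻ → Ni, so n(e⁻) = 2 × 0.2880 = 0.5760 mol
Q = 0.5760 × 96485 = 55580 C
I = Q / t = 55580 / 5646 s = 9.84 A

9.84 A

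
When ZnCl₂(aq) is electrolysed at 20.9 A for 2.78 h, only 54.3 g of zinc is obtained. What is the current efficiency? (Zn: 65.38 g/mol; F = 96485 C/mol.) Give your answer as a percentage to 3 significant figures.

76.6%

Q = 20.9 × 10008 = 2.092×10^5 C
n(e⁻) = 2.092×10^5 / 96485 = 2.168 mol
Zn²⁺ + 2e⁻ → Zn, so theoretical n(Zn) = 1.084 mol → 70.87 g
Efficiency = 54.3 / 70.87 = 0.7662 = 76.6%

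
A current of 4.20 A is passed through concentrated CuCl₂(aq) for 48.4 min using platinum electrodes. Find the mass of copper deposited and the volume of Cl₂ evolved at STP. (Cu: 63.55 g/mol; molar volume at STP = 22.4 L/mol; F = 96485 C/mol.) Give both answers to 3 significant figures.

Q = 4.20 × 2904 = 12200 C; n(e⁻) = 12200 / 96485 = 0.1264 mol
Cathode: Cu²⁺ + 2e⁻ → Cu → n(Cu) = 0.1264/2 = 0.06320 mol → 4.02 g
Anode: 2Cl⁻ → Cl₂ + 2e⁻ → n(Cl₂) = 0.1264/2 = 0.06320 mol → 1.42 L

4.02 g Cu; 1.42 L Cl₂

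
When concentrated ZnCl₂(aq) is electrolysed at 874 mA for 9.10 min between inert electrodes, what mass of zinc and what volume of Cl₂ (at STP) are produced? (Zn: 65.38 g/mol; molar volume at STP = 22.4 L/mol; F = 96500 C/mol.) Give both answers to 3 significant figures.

Q = 0.874 × 546 = 477.2 C; n(e⁻) = 477.2 / 96500 = 0.004945 mol
Cathode: Zn²⁺ + 2e⁻ → Zn → n(Zn) = 0.004945/2 = 0.002473 mol → 0.162 g
Anode: 2Cl⁻ → Cl₂ + 2e⁻ → n(Cl₂) = 0.004945/2 = 0.002473 mol → 0.0554 L

0.162 g Zn; 0.0554 L Cl₂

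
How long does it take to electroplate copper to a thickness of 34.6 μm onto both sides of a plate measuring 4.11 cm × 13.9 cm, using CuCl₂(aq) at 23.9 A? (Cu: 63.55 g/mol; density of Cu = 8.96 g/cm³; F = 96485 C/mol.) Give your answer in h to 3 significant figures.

Plated area = 2 × 4.11 × 13.9 = 114.3 cm²
Volume = 114.3 × 34.6×10⁻⁴ cm = 0.3955 cm³
m(Cu) = 0.3955 × 8.96 = 3.544 g
n(Cu) = 3.544 / 63.55 = 0.05577 mol; n(e⁻) = 2 × 0.05577 = 0.1115 mol
Q = 0.1115 × 96485 = 10760 C
t = 10760 / 23.9 = 450.2 s = 0.125 h

0.125 h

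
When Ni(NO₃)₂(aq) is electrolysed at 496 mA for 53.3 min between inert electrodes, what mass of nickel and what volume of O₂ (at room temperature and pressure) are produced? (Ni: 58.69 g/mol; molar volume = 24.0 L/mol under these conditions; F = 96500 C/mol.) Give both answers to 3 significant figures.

0.482 g Ni; 0.0986 L O₂

Q = 0.496 × 3198 = 1586 C; n(e⁻) = 1586 / 96500 = 0.01644 mol
Cathode: Ni²⁺ + 2e⁻ → Ni → n(Ni) = 0.01644/2 = 0.008220 mol → 0.482 g
Anode: 2H₂O → O₂ + 4H⁺ + 4e⁻ → n(O₂) = 0.01644/4 = 0.004110 mol → 0.0986 L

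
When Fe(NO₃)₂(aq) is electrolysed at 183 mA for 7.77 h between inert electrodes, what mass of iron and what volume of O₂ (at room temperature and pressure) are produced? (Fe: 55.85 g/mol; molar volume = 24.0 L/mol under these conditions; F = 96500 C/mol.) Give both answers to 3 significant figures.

1.48 g Fe; 0.318 L O₂

Q = 0.183 × 27972 = 5119 C; n(e⁻) = 5119 / 96500 = 0.05305 mol
Cathode: Fe²⁺ + 2e⁻ → Fe → n(Fe) = 0.05305/2 = 0.02653 mol → 1.48 g
Anode: 2H₂O → O₂ + 4H⁺ + 4e⁻ → n(O₂) = 0.05305/4 = 0.01326 mol → 0.318 L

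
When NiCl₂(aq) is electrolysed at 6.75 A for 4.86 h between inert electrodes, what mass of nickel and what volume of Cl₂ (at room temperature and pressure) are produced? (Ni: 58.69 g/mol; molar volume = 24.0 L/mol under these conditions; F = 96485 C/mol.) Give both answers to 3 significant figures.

35.9 g Ni; 14.7 L Cl₂

Q = 6.75 × 17496 = 1.181×10^5 C; n(e⁻) = 1.181×10^5 / 96485 = 1.224 mol
Cathode: Ni²⁺ + 2e⁻ → Ni → n(Ni) = 1.224/2 = 0.6120 mol → 35.9 g
Anode: 2Cl⁻ → Cl₂ + 2e⁻ → n(Cl₂) = 1.224/2 = 0.6120 mol → 14.7 L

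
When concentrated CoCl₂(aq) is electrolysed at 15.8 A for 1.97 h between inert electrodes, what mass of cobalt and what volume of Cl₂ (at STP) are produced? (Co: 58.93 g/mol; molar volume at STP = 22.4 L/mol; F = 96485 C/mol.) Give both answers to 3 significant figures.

Q = 15.8 × 7092 = 1.121×10^5 C; n(e⁻) = 1.121×10^5 / 96485 = 1.162 mol
Cathode: Co²⁺ + 2e⁻ → Co → n(Co) = 1.162/2 = 0.5810 mol → 34.2 g
Anode: 2Cl⁻ → Cl₂ + 2e⁻ → n(Cl₂) = 1.162/2 = 0.5810 mol → 13.0 L

34.2 g Co; 13.0 L Cl₂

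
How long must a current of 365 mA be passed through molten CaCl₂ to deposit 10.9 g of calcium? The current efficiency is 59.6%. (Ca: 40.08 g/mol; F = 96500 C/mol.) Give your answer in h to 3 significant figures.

n(Ca) = 10.9 / 40.08 = 0.2720 mol
Ca²⁺ + 2e⁻ → Ca, so n(e⁻) = 2 × 0.2720 = 0.5440 mol
Q = 0.5440 × 96500 / 0.596 = 88080 C
t = Q / I = 88080 / 0.365 = 2.413×10^5 s = 67.0 h

67.0 h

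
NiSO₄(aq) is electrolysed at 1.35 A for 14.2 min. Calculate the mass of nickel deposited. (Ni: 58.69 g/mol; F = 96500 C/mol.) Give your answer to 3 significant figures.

Q = It = 1.35 × 852 = 1150 C
n(e⁻) = 1150 / 96500 = 0.01192 mol
Ni²⁺ + 2e⁻ → Ni, so n(Ni) = 0.01192 / 2 = 0.005960 mol
m = 0.005960 × 58.69 = 0.350 g

0.350 g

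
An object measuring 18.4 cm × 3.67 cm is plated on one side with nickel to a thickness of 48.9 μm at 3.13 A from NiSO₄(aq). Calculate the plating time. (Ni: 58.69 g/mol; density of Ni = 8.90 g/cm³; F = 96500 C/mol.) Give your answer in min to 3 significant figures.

Plated area = 18.4 × 3.67 = 67.53 cm²
Volume = 67.53 × 48.9×10⁻⁴ cm = 0.3302 cm³
m(Ni) = 0.3302 × 8.90 = 2.939 g
n(Ni) = 2.939 / 58.69 = 0.05008 mol; n(e⁻) = 2 × 0.05008 = 0.1002 mol
Q = 0.1002 × 96500 = 9669 C
t = 9669 / 3.13 = 3089 s = 51.5 min

51.5 min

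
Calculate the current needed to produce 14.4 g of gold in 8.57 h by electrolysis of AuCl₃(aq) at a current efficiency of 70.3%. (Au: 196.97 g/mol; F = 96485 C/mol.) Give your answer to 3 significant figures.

n(Au) = 14.4 / 196.97 = 0.07311 mol
Au³⁺ + 3e⁻ → Au, so n(e⁻) = 3 × 0.07311 = 0.2193 mol
Q = 0.2193 × 96485 / 0.703 = 30100 C
I = Q / t = 30100 / 30852 s = 0.976 A

0.976 A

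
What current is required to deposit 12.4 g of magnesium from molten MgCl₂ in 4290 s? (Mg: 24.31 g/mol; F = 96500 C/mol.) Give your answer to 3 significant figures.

22.9 A

n(Mg) = 12.4 / 24.31 = 0.5101 mol
Mg²⁺ + 2e⁻ → Mg, so n(e⁻) = 2 × 0.5101 = 1.020 mol
Q = 1.020 × 96500 = 98430 C
I = Q / t = 98430 / 4290 s = 22.9 A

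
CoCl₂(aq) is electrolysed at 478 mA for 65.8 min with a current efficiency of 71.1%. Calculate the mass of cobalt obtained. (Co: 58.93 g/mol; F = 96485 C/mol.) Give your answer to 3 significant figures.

0.410 g

Q = 0.478 × 3948 = 1887 C
n(e⁻) = 1887 / 96485 = 0.01956 mol
Co²⁺ + 2e⁻ → Co, so theoretical m(Co) = 0.009780 × 58.93 = 0.5763 g
Actual mass = 71.1% × 0.5763 = 0.410 g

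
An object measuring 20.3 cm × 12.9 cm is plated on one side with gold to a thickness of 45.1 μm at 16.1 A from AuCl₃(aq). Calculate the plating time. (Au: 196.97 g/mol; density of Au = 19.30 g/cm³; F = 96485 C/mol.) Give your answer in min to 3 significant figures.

34.7 min

Plated area = 20.3 × 12.9 = 261.9 cm²
Volume = 261.9 × 45.1×10⁻⁴ cm = 1.181 cm³
m(Au) = 1.181 × 19.30 = 22.79 g
n(Au) = 22.79 / 196.97 = 0.1157 mol; n(e⁻) = 3 × 0.1157 = 0.3471 mol
Q = 0.3471 × 96485 = 33490 C
t = 33490 / 16.1 = 2080 s = 34.7 min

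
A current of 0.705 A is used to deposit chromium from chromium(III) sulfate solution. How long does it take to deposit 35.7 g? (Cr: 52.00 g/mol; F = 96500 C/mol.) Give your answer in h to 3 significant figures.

78.3 h

n(Cr) = 35.7 / 52.00 = 0.6865 mol
Cr³⁺ + 3e⁻ → Cr, so n(e⁻) = 3 × 0.6865 = 2.060 mol
Q = 2.060 × 96500 = 1.988×10^5 C
t = Q / I = 1.988×10^5 / 0.705 = 2.820×10^5 s = 78.3 h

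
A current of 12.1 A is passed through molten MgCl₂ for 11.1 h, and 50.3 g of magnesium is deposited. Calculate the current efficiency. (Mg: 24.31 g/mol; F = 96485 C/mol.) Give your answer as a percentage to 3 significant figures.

82.6%

Q = 12.1 × 39960 = 4.835×10^5 C
n(e⁻) = 4.835×10^5 / 96485 = 5.011 mol
Mg²⁺ + 2e⁻ → Mg, so theoretical n(Mg) = 2.506 mol → 60.92 g
Efficiency = 50.3 / 60.92 = 0.8257 = 82.6%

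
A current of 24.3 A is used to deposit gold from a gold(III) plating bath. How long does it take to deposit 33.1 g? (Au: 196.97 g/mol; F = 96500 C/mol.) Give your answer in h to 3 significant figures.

0.556 h

n(Au) = 33.1 / 196.97 = 0.1680 mol
Au³⁺ + 3e⁻ → Au, so n(e⁻) = 3 × 0.1680 = 0.5040 mol
Q = 0.5040 × 96500 = 48640 C
t = Q / I = 48640 / 24.3 = 2002 s = 0.556 h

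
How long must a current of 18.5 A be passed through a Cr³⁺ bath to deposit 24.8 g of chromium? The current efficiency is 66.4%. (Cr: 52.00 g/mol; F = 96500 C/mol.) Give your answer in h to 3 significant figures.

n(Cr) = 24.8 / 52.00 = 0.4769 mol
Cr³⁺ + 3e⁻ → Cr, so n(e⁻) = 3 × 0.4769 = 1.431 mol
Q = 1.431 × 96500 / 0.664 = 2.080×10^5 C
t = Q / I = 2.080×10^5 / 18.5 = 11240 s = 3.12 h

3.12 h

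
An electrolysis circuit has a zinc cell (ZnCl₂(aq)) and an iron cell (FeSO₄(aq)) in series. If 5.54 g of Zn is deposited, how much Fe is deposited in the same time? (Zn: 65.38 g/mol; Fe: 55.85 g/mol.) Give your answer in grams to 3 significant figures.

n(Zn) = 5.54 / 65.38 = 0.08474 mol
Zn²⁺ + 2e⁻ → Zn, so n(e⁻) = 2 × 0.08474 = 0.1695 mol
The cells are in series, so the same charge (and hence the same n(e⁻) = 0.1695 mol) passes through both.
Fe²⁺ + 2e⁻ → Fe, so n(Fe) = 0.1695 / 2 = 0.08475 mol
m(Fe) = 0.08475 × 55.85 = 4.73 g

4.73 g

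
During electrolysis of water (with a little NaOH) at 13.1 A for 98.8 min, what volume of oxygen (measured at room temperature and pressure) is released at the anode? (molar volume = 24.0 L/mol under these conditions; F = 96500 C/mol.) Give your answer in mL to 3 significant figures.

Q = 13.1 A × 5928 s = 77660 C
Moles of electrons = 77660 / 96500 = 0.8048 mol
2H₂O → O₂ + 4H⁺ + 4e⁻, so n(O₂) = 0.8048 / 4 = 0.2012 mol
V = 0.2012 × 24.0 = 4.829 L
= 4830 mL

4830 mL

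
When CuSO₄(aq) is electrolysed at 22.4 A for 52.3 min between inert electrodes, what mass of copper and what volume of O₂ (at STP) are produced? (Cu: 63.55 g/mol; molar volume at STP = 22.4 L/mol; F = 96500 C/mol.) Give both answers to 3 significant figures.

23.1 g Cu; 4.08 L O₂

Q = 22.4 × 3138 = 70290 C; n(e⁻) = 70290 / 96500 = 0.7284 mol
Cathode: Cu²⁺ + 2e⁻ → Cu → n(Cu) = 0.7284/2 = 0.3642 mol → 23.1 g
Anode: 2H₂O → O₂ + 4H⁺ + 4e⁻ → n(O₂) = 0.7284/4 = 0.1821 mol → 4.08 L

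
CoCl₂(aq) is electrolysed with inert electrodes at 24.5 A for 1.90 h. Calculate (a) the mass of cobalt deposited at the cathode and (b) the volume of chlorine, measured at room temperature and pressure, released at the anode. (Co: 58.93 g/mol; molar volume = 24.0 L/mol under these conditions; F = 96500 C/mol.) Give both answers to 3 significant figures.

51.2 g Co; 20.8 L Cl₂

Q = 24.5 × 6840 = 1.676×10^5 C; n(e⁻) = 1.676×10^5 / 96500 = 1.737 mol
Cathode: Co²⁺ + 2e⁻ → Co → n(Co) = 1.737/2 = 0.8685 mol → 51.2 g
Anode: 2Cl⁻ → Cl₂ + 2e⁻ → n(Cl₂) = 1.737/2 = 0.8685 mol → 20.8 L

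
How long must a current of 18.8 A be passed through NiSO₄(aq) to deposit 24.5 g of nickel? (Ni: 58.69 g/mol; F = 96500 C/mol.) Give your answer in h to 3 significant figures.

1.19 h

n(Ni) = 24.5 / 58.69 = 0.4174 mol
Ni²⁺ + 2e⁻ → Ni, so n(e⁻) = 2 × 0.4174 = 0.8348 mol
Q = 0.8348 × 96500 = 80560 C
t = Q / I = 80560 / 18.8 = 4285 s = 1.19 h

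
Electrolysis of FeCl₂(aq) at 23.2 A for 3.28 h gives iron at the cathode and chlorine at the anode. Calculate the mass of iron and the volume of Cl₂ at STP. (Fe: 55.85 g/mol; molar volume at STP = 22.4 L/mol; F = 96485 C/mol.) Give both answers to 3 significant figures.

Q = 23.2 × 11808 = 2.739×10^5 C; n(e⁻) = 2.739×10^5 / 96485 = 2.839 mol
Cathode: Fe²⁺ + 2e⁻ → Fe → n(Fe) = 2.839/2 = 1.420 mol → 79.3 g
Anode: 2Cl⁻ → Cl₂ + 2e⁻ → n(Cl₂) = 2.839/2 = 1.420 mol → 31.8 L

79.3 g Fe; 31.8 L Cl₂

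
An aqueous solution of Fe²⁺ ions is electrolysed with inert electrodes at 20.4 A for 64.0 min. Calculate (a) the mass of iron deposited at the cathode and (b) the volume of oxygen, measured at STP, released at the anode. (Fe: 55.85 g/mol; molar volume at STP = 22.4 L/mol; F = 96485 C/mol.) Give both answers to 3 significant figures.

Q = 20.4 × 3840 = 78340 C; n(e⁻) = 78340 / 96485 = 0.8119 mol
Cathode: Fe²⁺ + 2e⁻ → Fe → n(Fe) = 0.8119/2 = 0.4060 mol → 22.7 g
Anode: 2H₂O → O₂ + 4H⁺ + 4e⁻ → n(O₂) = 0.8119/4 = 0.2030 mol → 4.55 L

22.7 g Fe; 4.55 L O₂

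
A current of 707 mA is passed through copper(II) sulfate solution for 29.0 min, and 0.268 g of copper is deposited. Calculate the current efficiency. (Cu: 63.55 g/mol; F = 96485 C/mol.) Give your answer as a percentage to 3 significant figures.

66.2%

Q = 0.707 × 1740 = 1230 C
n(e⁻) = 1230 / 96485 = 0.01275 mol
Cu²⁺ + 2e⁻ → Cu, so theoretical n(Cu) = 0.006375 mol → 0.4051 g
Efficiency = 0.268 / 0.4051 = 0.6616 = 66.2%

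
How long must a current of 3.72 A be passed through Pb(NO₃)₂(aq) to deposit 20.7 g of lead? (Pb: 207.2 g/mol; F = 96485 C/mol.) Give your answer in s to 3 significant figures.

5180 s

n(Pb) = 20.7 / 207.2 = 0.09990 mol
Pb²⁺ + 2e⁻ → Pb, so n(e⁻) = 2 × 0.09990 = 0.1998 mol
Q = 0.1998 × 96485 = 19280 C
t = Q / I = 19280 / 3.72 = 5183 s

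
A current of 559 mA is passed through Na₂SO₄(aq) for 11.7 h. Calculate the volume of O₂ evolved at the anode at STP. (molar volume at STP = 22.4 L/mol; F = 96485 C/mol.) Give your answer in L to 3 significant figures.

Charge passed = 0.559 × 42120 = 23550 C
n(e⁻) = 23550 / 96485 = 0.2441 mol
2H₂O → O₂ + 4H⁺ + 4e⁻, so n(O₂) = 0.2441 / 4 = 0.06103 mol
V = 0.06103 × 22.4 = 1.367 L

1.37 L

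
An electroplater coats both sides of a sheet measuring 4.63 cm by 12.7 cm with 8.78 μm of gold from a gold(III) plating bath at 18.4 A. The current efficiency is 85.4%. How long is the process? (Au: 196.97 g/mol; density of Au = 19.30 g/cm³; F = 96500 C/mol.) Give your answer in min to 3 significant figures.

3.11 min

Plated area = 2 × 4.63 × 12.7 = 117.6 cm²
Volume = 117.6 × 8.78×10⁻⁴ cm = 0.1033 cm³
m(Au) = 0.1033 × 19.30 = 1.994 g
n(Au) = 1.994 / 196.97 = 0.01012 mol; n(e⁻) = 3 × 0.01012 = 0.03036 mol
Q = 0.03036 × 96500 / 0.854 = 3431 C
t = 3431 / 18.4 = 186.5 s = 3.11 min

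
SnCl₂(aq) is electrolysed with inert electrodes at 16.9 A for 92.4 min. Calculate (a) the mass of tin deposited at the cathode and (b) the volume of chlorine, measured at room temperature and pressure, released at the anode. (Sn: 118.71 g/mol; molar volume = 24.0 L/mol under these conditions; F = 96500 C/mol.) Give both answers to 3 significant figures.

57.6 g Sn; 11.7 L Cl₂

Q = 16.9 × 5544 = 93690 C; n(e⁻) = 93690 / 96500 = 0.9709 mol
Cathode: Sn²⁺ + 2e⁻ → Sn → n(Sn) = 0.9709/2 = 0.4855 mol → 57.6 g
Anode: 2Cl⁻ → Cl₂ + 2e⁻ → n(Cl₂) = 0.9709/2 = 0.4855 mol → 11.7 L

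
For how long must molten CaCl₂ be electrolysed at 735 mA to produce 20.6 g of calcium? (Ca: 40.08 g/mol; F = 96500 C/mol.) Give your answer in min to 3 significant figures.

2250 min

n(Ca) = 20.6 / 40.08 = 0.5140 mol
Ca²⁺ + 2e⁻ → Ca, so n(e⁻) = 2 × 0.5140 = 1.028 mol
Q = 1.028 × 96500 = 99200 C
t = Q / I = 99200 / 0.735 = 1.350×10^5 s = 2250 min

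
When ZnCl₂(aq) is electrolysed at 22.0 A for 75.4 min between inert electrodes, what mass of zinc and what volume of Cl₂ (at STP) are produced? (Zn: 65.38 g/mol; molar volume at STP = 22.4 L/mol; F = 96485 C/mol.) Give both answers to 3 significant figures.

33.7 g Zn; 11.6 L Cl₂

Q = 22.0 × 4524 = 99530 C; n(e⁻) = 99530 / 96485 = 1.032 mol
Cathode: Zn²⁺ + 2e⁻ → Zn → n(Zn) = 1.032/2 = 0.5160 mol → 33.7 g
Anode: 2Cl⁻ → Cl₂ + 2e⁻ → n(Cl₂) = 1.032/2 = 0.5160 mol → 11.6 L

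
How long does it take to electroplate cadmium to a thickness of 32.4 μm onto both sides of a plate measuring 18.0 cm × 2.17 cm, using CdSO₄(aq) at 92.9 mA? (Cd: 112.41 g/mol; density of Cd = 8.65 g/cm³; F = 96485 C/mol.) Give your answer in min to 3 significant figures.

674 min

Plated area = 2 × 18.0 × 2.17 = 78.12 cm²
Volume = 78.12 × 32.4×10⁻⁴ cm = 0.2531 cm³
m(Cd) = 0.2531 × 8.65 = 2.189 g
n(Cd) = 2.189 / 112.41 = 0.01947 mol; n(e⁻) = 2 × 0.01947 = 0.03894 mol
Q = 0.03894 × 96485 = 3757 C
t = 3757 / 0.0929 = 40440 s = 674 min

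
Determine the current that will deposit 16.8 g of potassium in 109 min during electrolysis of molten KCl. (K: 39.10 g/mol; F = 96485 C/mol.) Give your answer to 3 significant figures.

n(K) = 16.8 / 39.10 = 0.4297 mol
K⁺ + e⁻ → K, so n(e⁻) = 0.4297 mol
Q = 0.4297 × 96485 = 41460 C
I = Q / t = 41460 / 6540 s = 6.34 A

6.34 A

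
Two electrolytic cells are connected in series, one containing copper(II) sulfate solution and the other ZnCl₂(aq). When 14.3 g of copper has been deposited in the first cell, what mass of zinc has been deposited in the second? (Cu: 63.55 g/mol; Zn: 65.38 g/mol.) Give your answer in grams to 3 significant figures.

14.7 g

n(Cu) = 14.3 / 63.55 = 0.2250 mol
Cu²⁺ + 2e⁻ → Cu, so n(e⁻) = 2 × 0.2250 = 0.4500 mol
Same current for the same time ⇒ same n(e⁻) = 0.4500 mol in both cells.
Zn²⁺ + 2e⁻ → Zn, so n(Zn) = 0.4500 / 2 = 0.2250 mol
m(Zn) = 0.2250 × 65.38 = 14.7 g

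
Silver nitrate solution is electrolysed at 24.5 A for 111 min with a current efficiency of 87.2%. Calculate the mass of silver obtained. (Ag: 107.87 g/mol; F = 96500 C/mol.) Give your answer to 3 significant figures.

159 g

Q = 24.5 × 6660 = 1.632×10^5 C
n(e⁻) = 1.632×10^5 / 96500 = 1.691 mol
Ag⁺ + e⁻ → Ag, so theoretical m(Ag) = 1.691 × 107.87 = 182.4 g
Actual mass = 87.2% × 182.4 = 159 g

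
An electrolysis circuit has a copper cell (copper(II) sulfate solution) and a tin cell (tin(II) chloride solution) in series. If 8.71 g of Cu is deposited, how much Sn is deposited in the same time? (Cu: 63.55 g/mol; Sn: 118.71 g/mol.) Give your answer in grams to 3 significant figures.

16.3 g

n(Cu) = 8.71 / 63.55 = 0.1371 mol
Cu²⁺ + 2e⁻ → Cu, so n(e⁻) = 2 × 0.1371 = 0.2742 mol
In series, the same 0.2742 mol of electrons flows through the second cell.
Sn²⁺ + 2e⁻ → Sn, so n(Sn) = 0.2742 / 2 = 0.1371 mol
m(Sn) = 0.1371 × 118.71 = 16.3 g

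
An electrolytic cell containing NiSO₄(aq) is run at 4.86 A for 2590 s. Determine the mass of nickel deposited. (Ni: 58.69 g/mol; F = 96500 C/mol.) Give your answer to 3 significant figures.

Q = 4.86 A × 2590 s = 12590 C
Moles of electrons = 12590 / 96500 = 0.1305 mol
Ni²⁺ + 2e⁻ → Ni, so n(Ni) = 0.1305 / 2 = 0.06525 mol
m = 0.06525 × 58.69 = 3.83 g

3.83 g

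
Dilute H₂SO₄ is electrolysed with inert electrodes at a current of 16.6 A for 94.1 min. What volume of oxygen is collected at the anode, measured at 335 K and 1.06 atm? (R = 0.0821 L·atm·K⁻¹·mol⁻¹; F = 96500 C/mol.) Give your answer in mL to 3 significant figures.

6300 mL

Q = It = 16.6 × 5646 = 93720 C
n(e⁻) = Q/F = 93720/96500 = 0.9712 mol
2H₂O → O₂ + 4H⁺ + 4e⁻, so n(O₂) = 0.9712 / 4 = 0.2428 mol
V = nRT/P = 0.2428 × 0.0821 × 335 / 1.06 = 6.300 L
= 6300 mL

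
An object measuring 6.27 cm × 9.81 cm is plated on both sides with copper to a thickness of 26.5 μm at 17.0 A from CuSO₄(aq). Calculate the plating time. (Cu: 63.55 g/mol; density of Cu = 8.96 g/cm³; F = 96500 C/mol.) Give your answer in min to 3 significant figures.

8.70 min

Plated area = 2 × 6.27 × 9.81 = 123.0 cm²
Volume = 123.0 × 26.5×10⁻⁴ cm = 0.3260 cm³
m(Cu) = 0.3260 × 8.96 = 2.921 g
n(Cu) = 2.921 / 63.55 = 0.04596 mol; n(e⁻) = 2 × 0.04596 = 0.09192 mol
Q = 0.09192 × 96500 = 8870 C
t = 8870 / 17.0 = 521.8 s = 8.70 min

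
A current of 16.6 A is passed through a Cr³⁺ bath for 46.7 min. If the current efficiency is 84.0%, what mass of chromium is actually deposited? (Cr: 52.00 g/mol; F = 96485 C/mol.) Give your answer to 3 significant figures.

Q = 16.6 × 2802 = 46510 C
n(e⁻) = 46510 / 96485 = 0.4820 mol
Cr³⁺ + 3e⁻ → Cr, so theoretical m(Cr) = 0.1607 × 52.00 = 8.356 g
Actual mass = 84.0% × 8.356 = 7.02 g

7.02 g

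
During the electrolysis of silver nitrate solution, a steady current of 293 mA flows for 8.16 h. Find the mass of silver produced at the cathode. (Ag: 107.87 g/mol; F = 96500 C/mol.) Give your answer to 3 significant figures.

Q = 0.293 A × 29376 s = 8607 C
n(e⁻) = 8607 / 96500 = 0.08919 mol
Ag⁺ + e⁻ → Ag, so n(Ag) = 0.08919 mol
m = 0.08919 × 107.87 = 9.62 g

9.62 g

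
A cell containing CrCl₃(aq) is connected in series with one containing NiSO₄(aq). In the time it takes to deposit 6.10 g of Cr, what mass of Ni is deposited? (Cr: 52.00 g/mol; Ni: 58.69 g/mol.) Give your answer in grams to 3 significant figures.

n(Cr) = 6.10 / 52.00 = 0.1173 mol
Cr³⁺ + 3e⁻ → Cr, so n(e⁻) = 3 × 0.1173 = 0.3519 mol
Same current for the same time ⇒ same n(e⁻) = 0.3519 mol in both cells.
Ni²⁺ + 2e⁻ → Ni, so n(Ni) = 0.3519 / 2 = 0.1760 mol
m(Ni) = 0.1760 × 58.69 = 10.3 g

10.3 g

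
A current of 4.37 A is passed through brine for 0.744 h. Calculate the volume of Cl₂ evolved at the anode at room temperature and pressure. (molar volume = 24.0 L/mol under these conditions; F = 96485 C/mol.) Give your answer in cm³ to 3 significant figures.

Charge passed = 4.37 × 2678.4 = 11700 C
Moles of electrons = 11700 / 96485 = 0.1213 mol
2Cl⁻ → Cl₂ + 2e⁻, so n(Cl₂) = 0.1213 / 2 = 0.06065 mol
V = 0.06065 × 24.0 = 1.456 L
= 1460 cm³

1460 cm³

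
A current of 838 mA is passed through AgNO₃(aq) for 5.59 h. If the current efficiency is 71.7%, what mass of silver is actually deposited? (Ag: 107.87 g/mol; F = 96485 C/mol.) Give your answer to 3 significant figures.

Q = 0.838 × 20124 = 16860 C
n(e⁻) = 16860 / 96485 = 0.1747 mol
Ag⁺ + e⁻ → Ag, so theoretical m(Ag) = 0.1747 × 107.87 = 18.84 g
Actual mass = 71.7% × 18.84 = 13.5 g

13.5 g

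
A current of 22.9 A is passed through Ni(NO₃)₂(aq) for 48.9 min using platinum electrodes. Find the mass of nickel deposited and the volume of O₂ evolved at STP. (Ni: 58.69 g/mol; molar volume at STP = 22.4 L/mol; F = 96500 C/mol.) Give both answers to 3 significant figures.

Q = 22.9 × 2934 = 67190 C; n(e⁻) = 67190 / 96500 = 0.6963 mol
Cathode: Ni²⁺ + 2e⁻ → Ni → n(Ni) = 0.6963/2 = 0.3482 mol → 20.4 g
Anode: 2H₂O → O₂ + 4H⁺ + 4e⁻ → n(O₂) = 0.6963/4 = 0.1741 mol → 3.90 L

20.4 g Ni; 3.90 L O₂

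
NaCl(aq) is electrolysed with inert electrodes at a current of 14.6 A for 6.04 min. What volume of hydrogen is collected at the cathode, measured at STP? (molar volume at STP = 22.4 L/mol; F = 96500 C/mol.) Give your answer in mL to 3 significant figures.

Q = It = 14.6 × 362.4 = 5291 C
n(e⁻) = Q/F = 5291/96500 = 0.05483 mol
2H⁺ + 2e⁻ → H₂, so n(H₂) = 0.05483 / 2 = 0.02742 mol
V = 0.02742 × 22.4 = 0.6142 L
= 614 mL

614 mL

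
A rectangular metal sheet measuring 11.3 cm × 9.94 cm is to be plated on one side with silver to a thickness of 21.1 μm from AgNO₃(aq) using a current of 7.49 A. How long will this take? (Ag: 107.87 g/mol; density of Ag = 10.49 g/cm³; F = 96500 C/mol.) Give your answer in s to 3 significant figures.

Plated area = 11.3 × 9.94 = 112.3 cm²
Volume = 112.3 × 21.1×10⁻⁴ cm = 0.2370 cm³
m(Ag) = 0.2370 × 10.49 = 2.486 g
n(Ag) = 2.486 / 107.87 = 0.02305 mol; n(e⁻) = 0.02305 mol
Q = 0.02305 × 96500 = 2224 C
t = 2224 / 7.49 = 296.9 s

297 s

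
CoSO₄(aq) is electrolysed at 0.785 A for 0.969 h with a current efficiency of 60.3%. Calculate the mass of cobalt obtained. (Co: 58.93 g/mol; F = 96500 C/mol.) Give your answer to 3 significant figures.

Q = 0.785 × 3488.4 = 2738 C
n(e⁻) = 2738 / 96500 = 0.02837 mol
Co²⁺ + 2e⁻ → Co, so theoretical m(Co) = 0.01419 × 58.93 = 0.8362 g
Actual mass = 60.3% × 0.8362 = 0.504 g

0.504 g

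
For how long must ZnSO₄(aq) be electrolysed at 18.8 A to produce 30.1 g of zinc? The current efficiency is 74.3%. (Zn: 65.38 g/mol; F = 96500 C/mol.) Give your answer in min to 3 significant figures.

n(Zn) = 30.1 / 65.38 = 0.4604 mol
Zn²⁺ + 2e⁻ → Zn, so n(e⁻) = 2 × 0.4604 = 0.9208 mol
Q = 0.9208 × 96500 / 0.743 = 1.196×10^5 C
t = Q / I = 1.196×10^5 / 18.8 = 6362 s = 106 min

106 min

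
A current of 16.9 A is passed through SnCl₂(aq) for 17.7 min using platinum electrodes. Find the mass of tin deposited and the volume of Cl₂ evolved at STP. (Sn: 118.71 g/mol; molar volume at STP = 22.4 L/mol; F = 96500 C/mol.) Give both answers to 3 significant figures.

11.0 g Sn; 2.08 L Cl₂

Q = 16.9 × 1062 = 17950 C; n(e⁻) = 17950 / 96500 = 0.1860 mol
Cathode: Sn²⁺ + 2e⁻ → Sn → n(Sn) = 0.1860/2 = 0.09300 mol → 11.0 g
Anode: 2Cl⁻ → Cl₂ + 2e⁻ → n(Cl₂) = 0.1860/2 = 0.09300 mol → 2.08 L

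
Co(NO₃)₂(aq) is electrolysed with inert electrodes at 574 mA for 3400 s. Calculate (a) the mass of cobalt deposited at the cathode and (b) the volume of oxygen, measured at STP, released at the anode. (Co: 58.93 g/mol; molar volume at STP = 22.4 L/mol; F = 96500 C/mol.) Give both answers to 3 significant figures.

0.596 g Co; 0.113 L O₂

Q = 0.574 × 3400 = 1952 C; n(e⁻) = 1952 / 96500 = 0.02023 mol
Cathode: Co²⁺ + 2e⁻ → Co → n(Co) = 0.02023/2 = 0.01012 mol → 0.596 g
Anode: 2H₂O → O₂ + 4H⁺ + 4e⁻ → n(O₂) = 0.02023/4 = 0.005058 mol → 0.113 L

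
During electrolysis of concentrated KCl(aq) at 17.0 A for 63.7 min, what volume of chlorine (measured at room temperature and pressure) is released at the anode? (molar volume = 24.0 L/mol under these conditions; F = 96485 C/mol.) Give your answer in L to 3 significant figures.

8.08 L

Q = 17.0 A × 3822 s = 64970 C
Moles of electrons = 64970 / 96485 = 0.6734 mol
2Cl⁻ → Cl₂ + 2e⁻, so n(Cl₂) = 0.6734 / 2 = 0.3367 mol
V = 0.3367 × 24.0 = 8.081 L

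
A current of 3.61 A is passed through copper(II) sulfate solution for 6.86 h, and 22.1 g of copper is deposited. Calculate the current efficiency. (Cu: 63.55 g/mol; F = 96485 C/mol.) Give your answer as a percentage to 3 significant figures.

Q = 3.61 × 24696 = 89150 C
n(e⁻) = 89150 / 96485 = 0.9240 mol
Cu²⁺ + 2e⁻ → Cu, so theoretical n(Cu) = 0.4620 mol → 29.36 g
Efficiency = 22.1 / 29.36 = 0.7527 = 75.3%

75.3%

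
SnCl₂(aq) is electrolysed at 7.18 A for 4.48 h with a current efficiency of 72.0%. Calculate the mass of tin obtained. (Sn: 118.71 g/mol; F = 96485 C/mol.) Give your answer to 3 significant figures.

Q = 7.18 × 16128 = 1.158×10^5 C
n(e⁻) = 1.158×10^5 / 96485 = 1.200 mol
Sn²⁺ + 2e⁻ → Sn, so theoretical m(Sn) = 0.6000 × 118.71 = 71.23 g
Actual mass = 72.0% × 71.23 = 51.3 g

51.3 g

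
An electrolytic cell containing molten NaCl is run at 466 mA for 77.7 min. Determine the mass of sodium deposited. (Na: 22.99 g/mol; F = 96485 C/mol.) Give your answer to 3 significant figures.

Q = It = 0.466 × 4662 = 2172 C
Moles of electrons = 2172 / 96485 = 0.02251 mol
Na⁺ + e⁻ → Na, so n(Na) = 0.02251 mol
m = 0.02251 × 22.99 = 0.518 g

0.518 g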